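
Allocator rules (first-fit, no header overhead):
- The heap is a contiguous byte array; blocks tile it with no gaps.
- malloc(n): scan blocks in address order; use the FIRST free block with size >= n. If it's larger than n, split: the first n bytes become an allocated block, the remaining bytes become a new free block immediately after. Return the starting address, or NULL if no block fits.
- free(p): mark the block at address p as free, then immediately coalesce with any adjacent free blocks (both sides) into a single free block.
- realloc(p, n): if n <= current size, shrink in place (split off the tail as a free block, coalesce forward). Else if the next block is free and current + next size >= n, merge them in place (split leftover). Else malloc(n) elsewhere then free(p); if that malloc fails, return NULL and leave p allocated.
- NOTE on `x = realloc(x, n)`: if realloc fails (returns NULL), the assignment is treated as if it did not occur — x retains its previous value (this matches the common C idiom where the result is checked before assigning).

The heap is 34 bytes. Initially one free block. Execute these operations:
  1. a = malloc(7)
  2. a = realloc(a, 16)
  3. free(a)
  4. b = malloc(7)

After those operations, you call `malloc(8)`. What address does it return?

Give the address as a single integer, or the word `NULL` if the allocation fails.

Answer: 7

Derivation:
Op 1: a = malloc(7) -> a = 0; heap: [0-6 ALLOC][7-33 FREE]
Op 2: a = realloc(a, 16) -> a = 0; heap: [0-15 ALLOC][16-33 FREE]
Op 3: free(a) -> (freed a); heap: [0-33 FREE]
Op 4: b = malloc(7) -> b = 0; heap: [0-6 ALLOC][7-33 FREE]
malloc(8): first-fit scan over [0-6 ALLOC][7-33 FREE] -> 7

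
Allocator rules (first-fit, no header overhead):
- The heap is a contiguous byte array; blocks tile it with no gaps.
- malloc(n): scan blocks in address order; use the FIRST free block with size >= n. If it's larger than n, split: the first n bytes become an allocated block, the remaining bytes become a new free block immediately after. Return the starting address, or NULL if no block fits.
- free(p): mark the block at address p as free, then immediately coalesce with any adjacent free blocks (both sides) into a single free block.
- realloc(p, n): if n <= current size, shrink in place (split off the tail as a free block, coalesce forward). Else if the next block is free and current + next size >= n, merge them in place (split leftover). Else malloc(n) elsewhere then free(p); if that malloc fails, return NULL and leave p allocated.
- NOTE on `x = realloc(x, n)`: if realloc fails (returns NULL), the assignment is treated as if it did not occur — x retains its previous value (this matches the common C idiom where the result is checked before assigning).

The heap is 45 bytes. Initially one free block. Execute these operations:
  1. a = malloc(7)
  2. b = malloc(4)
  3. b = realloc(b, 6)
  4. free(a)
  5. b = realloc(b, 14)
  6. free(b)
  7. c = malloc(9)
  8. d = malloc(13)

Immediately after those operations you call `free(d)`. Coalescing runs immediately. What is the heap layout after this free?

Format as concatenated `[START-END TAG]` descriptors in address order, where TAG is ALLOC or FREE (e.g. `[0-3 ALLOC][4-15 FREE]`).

Op 1: a = malloc(7) -> a = 0; heap: [0-6 ALLOC][7-44 FREE]
Op 2: b = malloc(4) -> b = 7; heap: [0-6 ALLOC][7-10 ALLOC][11-44 FREE]
Op 3: b = realloc(b, 6) -> b = 7; heap: [0-6 ALLOC][7-12 ALLOC][13-44 FREE]
Op 4: free(a) -> (freed a); heap: [0-6 FREE][7-12 ALLOC][13-44 FREE]
Op 5: b = realloc(b, 14) -> b = 7; heap: [0-6 FREE][7-20 ALLOC][21-44 FREE]
Op 6: free(b) -> (freed b); heap: [0-44 FREE]
Op 7: c = malloc(9) -> c = 0; heap: [0-8 ALLOC][9-44 FREE]
Op 8: d = malloc(13) -> d = 9; heap: [0-8 ALLOC][9-21 ALLOC][22-44 FREE]
free(d): d = 9 -> block [9-21 ALLOC]; mark free, coalesce with adjacent free neighbors -> [0-8 ALLOC][9-44 FREE]

Answer: [0-8 ALLOC][9-44 FREE]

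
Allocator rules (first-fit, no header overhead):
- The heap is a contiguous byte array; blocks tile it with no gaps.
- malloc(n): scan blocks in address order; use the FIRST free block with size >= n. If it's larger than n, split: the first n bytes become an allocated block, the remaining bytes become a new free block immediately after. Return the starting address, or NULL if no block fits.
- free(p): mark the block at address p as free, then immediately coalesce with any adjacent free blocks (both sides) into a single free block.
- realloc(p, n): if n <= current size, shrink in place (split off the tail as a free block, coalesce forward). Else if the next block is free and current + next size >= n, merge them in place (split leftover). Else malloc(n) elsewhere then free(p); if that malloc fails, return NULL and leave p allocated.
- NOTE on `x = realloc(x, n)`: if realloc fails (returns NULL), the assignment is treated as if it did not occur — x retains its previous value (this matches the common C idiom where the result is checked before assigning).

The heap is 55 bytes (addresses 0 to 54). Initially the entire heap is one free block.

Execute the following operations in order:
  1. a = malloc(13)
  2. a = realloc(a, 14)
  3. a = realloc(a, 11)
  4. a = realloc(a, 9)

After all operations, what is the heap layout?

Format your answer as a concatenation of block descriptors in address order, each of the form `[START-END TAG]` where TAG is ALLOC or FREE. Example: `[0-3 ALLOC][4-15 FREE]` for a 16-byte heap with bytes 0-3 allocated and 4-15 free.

Op 1: a = malloc(13) -> a = 0; heap: [0-12 ALLOC][13-54 FREE]
Op 2: a = realloc(a, 14) -> a = 0; heap: [0-13 ALLOC][14-54 FREE]
Op 3: a = realloc(a, 11) -> a = 0; heap: [0-10 ALLOC][11-54 FREE]
Op 4: a = realloc(a, 9) -> a = 0; heap: [0-8 ALLOC][9-54 FREE]

Answer: [0-8 ALLOC][9-54 FREE]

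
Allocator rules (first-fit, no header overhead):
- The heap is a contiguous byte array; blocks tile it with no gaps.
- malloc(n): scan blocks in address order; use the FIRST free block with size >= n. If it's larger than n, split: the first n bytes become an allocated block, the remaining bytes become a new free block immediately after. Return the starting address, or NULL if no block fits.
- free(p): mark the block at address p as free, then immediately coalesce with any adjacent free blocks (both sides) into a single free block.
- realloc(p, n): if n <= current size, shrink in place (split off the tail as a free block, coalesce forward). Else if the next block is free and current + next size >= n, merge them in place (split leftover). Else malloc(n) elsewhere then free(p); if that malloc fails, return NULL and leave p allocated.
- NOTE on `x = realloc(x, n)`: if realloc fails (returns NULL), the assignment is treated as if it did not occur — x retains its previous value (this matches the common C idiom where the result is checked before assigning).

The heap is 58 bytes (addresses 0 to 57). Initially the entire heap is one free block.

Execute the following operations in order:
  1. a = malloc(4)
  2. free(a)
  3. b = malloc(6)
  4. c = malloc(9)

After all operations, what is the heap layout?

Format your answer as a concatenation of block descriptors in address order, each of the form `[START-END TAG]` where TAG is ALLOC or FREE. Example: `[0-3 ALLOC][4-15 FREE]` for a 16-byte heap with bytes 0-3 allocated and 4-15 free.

Op 1: a = malloc(4) -> a = 0; heap: [0-3 ALLOC][4-57 FREE]
Op 2: free(a) -> (freed a); heap: [0-57 FREE]
Op 3: b = malloc(6) -> b = 0; heap: [0-5 ALLOC][6-57 FREE]
Op 4: c = malloc(9) -> c = 6; heap: [0-5 ALLOC][6-14 ALLOC][15-57 FREE]

Answer: [0-5 ALLOC][6-14 ALLOC][15-57 FREE]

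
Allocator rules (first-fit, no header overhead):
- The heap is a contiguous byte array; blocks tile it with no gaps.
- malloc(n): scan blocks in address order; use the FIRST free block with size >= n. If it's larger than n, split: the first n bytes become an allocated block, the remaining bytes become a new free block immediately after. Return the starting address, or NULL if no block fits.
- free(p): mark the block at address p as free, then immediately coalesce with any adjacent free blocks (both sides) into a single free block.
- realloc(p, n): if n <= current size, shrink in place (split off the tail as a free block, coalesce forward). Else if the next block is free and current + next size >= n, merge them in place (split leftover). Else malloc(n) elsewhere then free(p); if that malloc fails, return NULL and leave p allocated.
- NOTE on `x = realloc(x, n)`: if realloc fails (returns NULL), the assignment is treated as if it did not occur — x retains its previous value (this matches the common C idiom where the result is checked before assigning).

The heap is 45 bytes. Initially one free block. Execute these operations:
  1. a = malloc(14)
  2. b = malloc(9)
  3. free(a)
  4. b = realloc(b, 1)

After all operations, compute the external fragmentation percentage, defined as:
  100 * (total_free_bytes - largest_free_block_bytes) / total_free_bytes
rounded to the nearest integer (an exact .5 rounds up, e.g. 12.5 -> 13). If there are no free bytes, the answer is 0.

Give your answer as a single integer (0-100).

Op 1: a = malloc(14) -> a = 0; heap: [0-13 ALLOC][14-44 FREE]
Op 2: b = malloc(9) -> b = 14; heap: [0-13 ALLOC][14-22 ALLOC][23-44 FREE]
Op 3: free(a) -> (freed a); heap: [0-13 FREE][14-22 ALLOC][23-44 FREE]
Op 4: b = realloc(b, 1) -> b = 14; heap: [0-13 FREE][14-14 ALLOC][15-44 FREE]
Free blocks: [14 30] total_free=44 largest=30 -> 100*(44-30)/44 = 1400/44 ≈ 31.818 -> rounds to 32

Answer: 32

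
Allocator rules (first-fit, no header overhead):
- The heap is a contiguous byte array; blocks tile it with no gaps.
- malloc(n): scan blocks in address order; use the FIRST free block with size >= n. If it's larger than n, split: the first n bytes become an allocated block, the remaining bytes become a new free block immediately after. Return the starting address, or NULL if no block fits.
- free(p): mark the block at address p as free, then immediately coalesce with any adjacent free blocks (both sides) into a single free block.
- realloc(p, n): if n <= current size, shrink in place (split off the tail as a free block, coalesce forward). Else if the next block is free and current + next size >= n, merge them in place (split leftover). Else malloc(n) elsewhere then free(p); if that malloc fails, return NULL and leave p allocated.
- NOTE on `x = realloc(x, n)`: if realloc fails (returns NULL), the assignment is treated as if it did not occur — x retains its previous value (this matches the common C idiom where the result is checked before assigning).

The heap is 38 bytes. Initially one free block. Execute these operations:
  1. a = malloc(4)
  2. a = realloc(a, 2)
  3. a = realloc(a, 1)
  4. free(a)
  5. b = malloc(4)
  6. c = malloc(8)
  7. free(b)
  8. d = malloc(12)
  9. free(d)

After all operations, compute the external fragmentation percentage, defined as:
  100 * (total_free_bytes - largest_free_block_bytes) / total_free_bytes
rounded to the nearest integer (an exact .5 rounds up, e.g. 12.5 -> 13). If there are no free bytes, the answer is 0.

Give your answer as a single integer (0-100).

Op 1: a = malloc(4) -> a = 0; heap: [0-3 ALLOC][4-37 FREE]
Op 2: a = realloc(a, 2) -> a = 0; heap: [0-1 ALLOC][2-37 FREE]
Op 3: a = realloc(a, 1) -> a = 0; heap: [0-0 ALLOC][1-37 FREE]
Op 4: free(a) -> (freed a); heap: [0-37 FREE]
Op 5: b = malloc(4) -> b = 0; heap: [0-3 ALLOC][4-37 FREE]
Op 6: c = malloc(8) -> c = 4; heap: [0-3 ALLOC][4-11 ALLOC][12-37 FREE]
Op 7: free(b) -> (freed b); heap: [0-3 FREE][4-11 ALLOC][12-37 FREE]
Op 8: d = malloc(12) -> d = 12; heap: [0-3 FREE][4-11 ALLOC][12-23 ALLOC][24-37 FREE]
Op 9: free(d) -> (freed d); heap: [0-3 FREE][4-11 ALLOC][12-37 FREE]
Free blocks: [4 26] total_free=30 largest=26 -> 100*(30-26)/30 = 400/30 ≈ 13.333 -> rounds to 13

Answer: 13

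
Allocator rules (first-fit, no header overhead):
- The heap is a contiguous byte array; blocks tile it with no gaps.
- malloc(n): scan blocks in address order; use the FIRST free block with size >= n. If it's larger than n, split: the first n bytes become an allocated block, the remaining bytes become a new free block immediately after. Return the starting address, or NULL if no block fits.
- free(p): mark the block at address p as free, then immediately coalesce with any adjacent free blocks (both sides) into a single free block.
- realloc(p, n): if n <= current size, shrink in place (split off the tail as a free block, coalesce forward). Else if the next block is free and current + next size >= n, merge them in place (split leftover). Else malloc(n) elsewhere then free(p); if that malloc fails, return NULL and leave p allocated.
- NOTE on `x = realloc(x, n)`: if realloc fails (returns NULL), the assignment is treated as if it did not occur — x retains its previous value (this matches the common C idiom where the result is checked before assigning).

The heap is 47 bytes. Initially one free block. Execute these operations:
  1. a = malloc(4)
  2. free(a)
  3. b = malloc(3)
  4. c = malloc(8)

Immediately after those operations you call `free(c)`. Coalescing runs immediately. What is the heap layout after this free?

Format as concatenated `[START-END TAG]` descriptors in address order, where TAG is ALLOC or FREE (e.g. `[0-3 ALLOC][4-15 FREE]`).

Answer: [0-2 ALLOC][3-46 FREE]

Derivation:
Op 1: a = malloc(4) -> a = 0; heap: [0-3 ALLOC][4-46 FREE]
Op 2: free(a) -> (freed a); heap: [0-46 FREE]
Op 3: b = malloc(3) -> b = 0; heap: [0-2 ALLOC][3-46 FREE]
Op 4: c = malloc(8) -> c = 3; heap: [0-2 ALLOC][3-10 ALLOC][11-46 FREE]
free(c): c = 3 -> block [3-10 ALLOC]; mark free, coalesce with adjacent free neighbors -> [0-2 ALLOC][3-46 FREE]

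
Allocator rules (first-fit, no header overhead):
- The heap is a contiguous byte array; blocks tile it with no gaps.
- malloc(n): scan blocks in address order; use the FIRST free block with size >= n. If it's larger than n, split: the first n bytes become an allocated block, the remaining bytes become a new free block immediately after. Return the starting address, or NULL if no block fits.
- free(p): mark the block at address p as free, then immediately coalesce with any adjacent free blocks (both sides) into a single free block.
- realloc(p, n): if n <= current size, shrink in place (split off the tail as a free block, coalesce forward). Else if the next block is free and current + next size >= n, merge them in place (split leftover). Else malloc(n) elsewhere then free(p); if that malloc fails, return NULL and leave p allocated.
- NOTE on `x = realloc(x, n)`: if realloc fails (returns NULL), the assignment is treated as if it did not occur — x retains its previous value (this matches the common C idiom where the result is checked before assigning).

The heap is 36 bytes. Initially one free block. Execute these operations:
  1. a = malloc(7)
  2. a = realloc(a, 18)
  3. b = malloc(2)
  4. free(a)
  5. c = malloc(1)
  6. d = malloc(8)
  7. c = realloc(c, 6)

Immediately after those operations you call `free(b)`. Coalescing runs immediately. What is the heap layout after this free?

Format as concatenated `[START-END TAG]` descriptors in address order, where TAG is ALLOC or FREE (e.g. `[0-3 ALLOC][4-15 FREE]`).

Answer: [0-0 FREE][1-8 ALLOC][9-14 ALLOC][15-35 FREE]

Derivation:
Op 1: a = malloc(7) -> a = 0; heap: [0-6 ALLOC][7-35 FREE]
Op 2: a = realloc(a, 18) -> a = 0; heap: [0-17 ALLOC][18-35 FREE]
Op 3: b = malloc(2) -> b = 18; heap: [0-17 ALLOC][18-19 ALLOC][20-35 FREE]
Op 4: free(a) -> (freed a); heap: [0-17 FREE][18-19 ALLOC][20-35 FREE]
Op 5: c = malloc(1) -> c = 0; heap: [0-0 ALLOC][1-17 FREE][18-19 ALLOC][20-35 FREE]
Op 6: d = malloc(8) -> d = 1; heap: [0-0 ALLOC][1-8 ALLOC][9-17 FREE][18-19 ALLOC][20-35 FREE]
Op 7: c = realloc(c, 6) -> c = 9; heap: [0-0 FREE][1-8 ALLOC][9-14 ALLOC][15-17 FREE][18-19 ALLOC][20-35 FREE]
free(b): b = 18 -> block [18-19 ALLOC]; mark free, coalesce with adjacent free neighbors -> [0-0 FREE][1-8 ALLOC][9-14 ALLOC][15-35 FREE]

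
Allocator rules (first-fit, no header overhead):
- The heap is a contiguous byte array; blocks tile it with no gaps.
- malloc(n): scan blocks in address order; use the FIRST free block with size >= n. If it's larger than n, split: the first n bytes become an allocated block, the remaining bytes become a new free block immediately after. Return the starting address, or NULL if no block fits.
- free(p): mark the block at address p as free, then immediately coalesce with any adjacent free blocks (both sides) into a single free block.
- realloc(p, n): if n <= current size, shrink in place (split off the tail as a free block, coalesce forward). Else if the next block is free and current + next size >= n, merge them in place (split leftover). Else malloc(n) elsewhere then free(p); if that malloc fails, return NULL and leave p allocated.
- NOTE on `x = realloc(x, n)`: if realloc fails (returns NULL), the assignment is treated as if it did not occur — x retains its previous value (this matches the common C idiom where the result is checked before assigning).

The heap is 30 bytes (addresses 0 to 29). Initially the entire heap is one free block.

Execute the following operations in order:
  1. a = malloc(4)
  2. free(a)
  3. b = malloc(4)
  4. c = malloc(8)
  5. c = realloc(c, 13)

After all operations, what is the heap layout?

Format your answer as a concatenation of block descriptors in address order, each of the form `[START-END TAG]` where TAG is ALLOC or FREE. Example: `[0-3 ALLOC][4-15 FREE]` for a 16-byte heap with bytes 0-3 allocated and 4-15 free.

Op 1: a = malloc(4) -> a = 0; heap: [0-3 ALLOC][4-29 FREE]
Op 2: free(a) -> (freed a); heap: [0-29 FREE]
Op 3: b = malloc(4) -> b = 0; heap: [0-3 ALLOC][4-29 FREE]
Op 4: c = malloc(8) -> c = 4; heap: [0-3 ALLOC][4-11 ALLOC][12-29 FREE]
Op 5: c = realloc(c, 13) -> c = 4; heap: [0-3 ALLOC][4-16 ALLOC][17-29 FREE]

Answer: [0-3 ALLOC][4-16 ALLOC][17-29 FREE]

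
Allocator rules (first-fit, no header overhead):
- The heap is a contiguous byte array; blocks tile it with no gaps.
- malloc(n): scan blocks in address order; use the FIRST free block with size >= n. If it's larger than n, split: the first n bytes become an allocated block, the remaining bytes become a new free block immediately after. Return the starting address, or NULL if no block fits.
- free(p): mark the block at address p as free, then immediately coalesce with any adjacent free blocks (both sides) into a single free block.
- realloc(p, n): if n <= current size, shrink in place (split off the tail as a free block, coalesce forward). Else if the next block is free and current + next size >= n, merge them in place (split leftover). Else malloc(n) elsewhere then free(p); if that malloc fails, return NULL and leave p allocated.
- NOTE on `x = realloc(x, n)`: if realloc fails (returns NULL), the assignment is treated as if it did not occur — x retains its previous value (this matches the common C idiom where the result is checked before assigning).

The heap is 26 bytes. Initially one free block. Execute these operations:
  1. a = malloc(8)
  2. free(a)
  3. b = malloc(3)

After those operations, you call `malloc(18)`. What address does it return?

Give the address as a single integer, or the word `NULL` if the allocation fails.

Op 1: a = malloc(8) -> a = 0; heap: [0-7 ALLOC][8-25 FREE]
Op 2: free(a) -> (freed a); heap: [0-25 FREE]
Op 3: b = malloc(3) -> b = 0; heap: [0-2 ALLOC][3-25 FREE]
malloc(18): first-fit scan over [0-2 ALLOC][3-25 FREE] -> 3

Answer: 3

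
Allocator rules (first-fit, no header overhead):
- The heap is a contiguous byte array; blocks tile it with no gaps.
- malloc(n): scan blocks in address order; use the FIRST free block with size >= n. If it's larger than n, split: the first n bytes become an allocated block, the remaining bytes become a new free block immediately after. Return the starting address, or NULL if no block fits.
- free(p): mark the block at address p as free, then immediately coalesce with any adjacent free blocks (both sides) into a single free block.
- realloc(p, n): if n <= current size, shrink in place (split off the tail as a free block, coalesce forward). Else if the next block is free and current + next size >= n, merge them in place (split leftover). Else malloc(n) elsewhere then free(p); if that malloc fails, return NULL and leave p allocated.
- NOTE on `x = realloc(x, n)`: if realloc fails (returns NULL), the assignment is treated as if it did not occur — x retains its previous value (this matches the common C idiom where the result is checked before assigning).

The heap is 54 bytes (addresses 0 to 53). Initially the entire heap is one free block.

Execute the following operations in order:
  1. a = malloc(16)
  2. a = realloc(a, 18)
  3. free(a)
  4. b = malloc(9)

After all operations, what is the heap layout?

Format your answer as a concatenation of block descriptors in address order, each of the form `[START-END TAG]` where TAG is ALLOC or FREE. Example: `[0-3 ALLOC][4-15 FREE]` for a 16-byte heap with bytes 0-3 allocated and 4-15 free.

Answer: [0-8 ALLOC][9-53 FREE]

Derivation:
Op 1: a = malloc(16) -> a = 0; heap: [0-15 ALLOC][16-53 FREE]
Op 2: a = realloc(a, 18) -> a = 0; heap: [0-17 ALLOC][18-53 FREE]
Op 3: free(a) -> (freed a); heap: [0-53 FREE]
Op 4: b = malloc(9) -> b = 0; heap: [0-8 ALLOC][9-53 FREE]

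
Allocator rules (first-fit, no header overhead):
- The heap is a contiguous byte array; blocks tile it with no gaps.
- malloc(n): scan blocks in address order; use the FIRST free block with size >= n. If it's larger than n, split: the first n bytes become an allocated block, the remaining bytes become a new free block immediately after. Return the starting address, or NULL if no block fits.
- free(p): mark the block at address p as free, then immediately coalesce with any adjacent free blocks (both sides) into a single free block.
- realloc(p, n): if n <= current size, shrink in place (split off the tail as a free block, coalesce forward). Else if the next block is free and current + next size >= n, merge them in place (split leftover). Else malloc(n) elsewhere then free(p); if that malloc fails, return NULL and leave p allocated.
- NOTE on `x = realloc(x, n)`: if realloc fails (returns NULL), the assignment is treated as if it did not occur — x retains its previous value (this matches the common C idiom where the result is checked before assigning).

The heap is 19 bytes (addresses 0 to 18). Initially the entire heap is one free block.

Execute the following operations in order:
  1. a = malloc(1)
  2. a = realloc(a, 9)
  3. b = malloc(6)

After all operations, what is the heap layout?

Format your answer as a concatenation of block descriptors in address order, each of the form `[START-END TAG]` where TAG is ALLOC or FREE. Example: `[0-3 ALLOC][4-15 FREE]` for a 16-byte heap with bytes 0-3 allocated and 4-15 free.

Op 1: a = malloc(1) -> a = 0; heap: [0-0 ALLOC][1-18 FREE]
Op 2: a = realloc(a, 9) -> a = 0; heap: [0-8 ALLOC][9-18 FREE]
Op 3: b = malloc(6) -> b = 9; heap: [0-8 ALLOC][9-14 ALLOC][15-18 FREE]

Answer: [0-8 ALLOC][9-14 ALLOC][15-18 FREE]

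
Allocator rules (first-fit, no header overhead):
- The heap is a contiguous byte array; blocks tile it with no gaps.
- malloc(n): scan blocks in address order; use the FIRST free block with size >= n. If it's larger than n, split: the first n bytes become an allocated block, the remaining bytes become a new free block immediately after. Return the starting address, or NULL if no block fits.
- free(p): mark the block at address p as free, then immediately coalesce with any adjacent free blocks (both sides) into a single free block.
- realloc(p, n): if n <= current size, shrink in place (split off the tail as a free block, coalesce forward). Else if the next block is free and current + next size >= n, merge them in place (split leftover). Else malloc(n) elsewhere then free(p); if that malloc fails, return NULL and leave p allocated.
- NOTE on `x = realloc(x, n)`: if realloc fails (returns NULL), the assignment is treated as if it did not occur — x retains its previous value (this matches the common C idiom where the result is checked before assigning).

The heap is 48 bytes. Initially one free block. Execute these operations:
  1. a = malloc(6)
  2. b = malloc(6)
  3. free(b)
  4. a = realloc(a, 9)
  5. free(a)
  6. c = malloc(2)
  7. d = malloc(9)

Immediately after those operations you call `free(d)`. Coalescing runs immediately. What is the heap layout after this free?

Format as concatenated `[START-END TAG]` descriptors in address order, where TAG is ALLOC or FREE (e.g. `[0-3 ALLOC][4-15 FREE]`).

Op 1: a = malloc(6) -> a = 0; heap: [0-5 ALLOC][6-47 FREE]
Op 2: b = malloc(6) -> b = 6; heap: [0-5 ALLOC][6-11 ALLOC][12-47 FREE]
Op 3: free(b) -> (freed b); heap: [0-5 ALLOC][6-47 FREE]
Op 4: a = realloc(a, 9) -> a = 0; heap: [0-8 ALLOC][9-47 FREE]
Op 5: free(a) -> (freed a); heap: [0-47 FREE]
Op 6: c = malloc(2) -> c = 0; heap: [0-1 ALLOC][2-47 FREE]
Op 7: d = malloc(9) -> d = 2; heap: [0-1 ALLOC][2-10 ALLOC][11-47 FREE]
free(d): d = 2 -> block [2-10 ALLOC]; mark free, coalesce with adjacent free neighbors -> [0-1 ALLOC][2-47 FREE]

Answer: [0-1 ALLOC][2-47 FREE]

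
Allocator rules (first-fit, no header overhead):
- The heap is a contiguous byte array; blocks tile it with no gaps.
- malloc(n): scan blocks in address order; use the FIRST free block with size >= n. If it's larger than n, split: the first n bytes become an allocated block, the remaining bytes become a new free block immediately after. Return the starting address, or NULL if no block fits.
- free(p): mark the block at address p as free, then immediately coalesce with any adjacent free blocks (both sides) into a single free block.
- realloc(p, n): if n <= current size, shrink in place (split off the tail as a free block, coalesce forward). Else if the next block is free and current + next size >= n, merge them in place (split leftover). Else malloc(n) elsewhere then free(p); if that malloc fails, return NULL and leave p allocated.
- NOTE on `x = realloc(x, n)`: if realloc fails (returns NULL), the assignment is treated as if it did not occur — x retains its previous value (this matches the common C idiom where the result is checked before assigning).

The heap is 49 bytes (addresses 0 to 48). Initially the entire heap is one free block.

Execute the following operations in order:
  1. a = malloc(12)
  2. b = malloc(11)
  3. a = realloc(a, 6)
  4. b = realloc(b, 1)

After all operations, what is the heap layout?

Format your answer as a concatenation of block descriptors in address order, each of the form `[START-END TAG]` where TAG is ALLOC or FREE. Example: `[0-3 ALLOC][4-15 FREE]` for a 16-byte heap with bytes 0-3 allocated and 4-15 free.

Answer: [0-5 ALLOC][6-11 FREE][12-12 ALLOC][13-48 FREE]

Derivation:
Op 1: a = malloc(12) -> a = 0; heap: [0-11 ALLOC][12-48 FREE]
Op 2: b = malloc(11) -> b = 12; heap: [0-11 ALLOC][12-22 ALLOC][23-48 FREE]
Op 3: a = realloc(a, 6) -> a = 0; heap: [0-5 ALLOC][6-11 FREE][12-22 ALLOC][23-48 FREE]
Op 4: b = realloc(b, 1) -> b = 12; heap: [0-5 ALLOC][6-11 FREE][12-12 ALLOC][13-48 FREE]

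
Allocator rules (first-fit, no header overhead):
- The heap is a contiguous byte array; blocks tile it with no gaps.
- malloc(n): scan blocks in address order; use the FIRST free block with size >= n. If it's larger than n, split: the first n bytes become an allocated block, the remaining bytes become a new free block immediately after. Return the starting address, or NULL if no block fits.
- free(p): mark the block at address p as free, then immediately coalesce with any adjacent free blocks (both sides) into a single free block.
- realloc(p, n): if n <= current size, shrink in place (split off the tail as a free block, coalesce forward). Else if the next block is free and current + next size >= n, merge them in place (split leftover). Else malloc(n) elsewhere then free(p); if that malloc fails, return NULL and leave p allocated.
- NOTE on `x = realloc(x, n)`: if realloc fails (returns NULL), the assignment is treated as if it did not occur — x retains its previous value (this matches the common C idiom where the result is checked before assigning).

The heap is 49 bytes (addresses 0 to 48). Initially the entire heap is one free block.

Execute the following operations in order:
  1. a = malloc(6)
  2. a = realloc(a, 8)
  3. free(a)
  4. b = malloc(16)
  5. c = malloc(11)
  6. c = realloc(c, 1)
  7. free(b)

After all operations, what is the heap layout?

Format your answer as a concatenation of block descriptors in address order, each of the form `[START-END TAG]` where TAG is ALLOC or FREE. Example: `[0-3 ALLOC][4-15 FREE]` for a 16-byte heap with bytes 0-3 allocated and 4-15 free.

Op 1: a = malloc(6) -> a = 0; heap: [0-5 ALLOC][6-48 FREE]
Op 2: a = realloc(a, 8) -> a = 0; heap: [0-7 ALLOC][8-48 FREE]
Op 3: free(a) -> (freed a); heap: [0-48 FREE]
Op 4: b = malloc(16) -> b = 0; heap: [0-15 ALLOC][16-48 FREE]
Op 5: c = malloc(11) -> c = 16; heap: [0-15 ALLOC][16-26 ALLOC][27-48 FREE]
Op 6: c = realloc(c, 1) -> c = 16; heap: [0-15 ALLOC][16-16 ALLOC][17-48 FREE]
Op 7: free(b) -> (freed b); heap: [0-15 FREE][16-16 ALLOC][17-48 FREE]

Answer: [0-15 FREE][16-16 ALLOC][17-48 FREE]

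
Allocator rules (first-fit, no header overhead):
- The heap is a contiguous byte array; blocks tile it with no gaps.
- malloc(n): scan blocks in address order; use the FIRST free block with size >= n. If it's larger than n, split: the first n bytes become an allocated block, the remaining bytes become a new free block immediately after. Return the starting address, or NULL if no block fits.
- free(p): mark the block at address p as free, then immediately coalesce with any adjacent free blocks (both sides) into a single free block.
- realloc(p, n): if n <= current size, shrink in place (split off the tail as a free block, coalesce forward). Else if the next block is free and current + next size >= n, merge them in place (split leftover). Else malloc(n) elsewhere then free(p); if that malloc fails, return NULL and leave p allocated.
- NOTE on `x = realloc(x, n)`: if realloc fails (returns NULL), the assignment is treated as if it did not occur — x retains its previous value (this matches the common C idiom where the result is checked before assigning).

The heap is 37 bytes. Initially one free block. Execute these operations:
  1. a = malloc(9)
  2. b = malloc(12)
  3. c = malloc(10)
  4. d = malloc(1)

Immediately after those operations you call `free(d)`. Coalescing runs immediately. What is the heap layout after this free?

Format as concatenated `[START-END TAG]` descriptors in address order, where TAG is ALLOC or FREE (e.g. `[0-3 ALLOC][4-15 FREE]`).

Answer: [0-8 ALLOC][9-20 ALLOC][21-30 ALLOC][31-36 FREE]

Derivation:
Op 1: a = malloc(9) -> a = 0; heap: [0-8 ALLOC][9-36 FREE]
Op 2: b = malloc(12) -> b = 9; heap: [0-8 ALLOC][9-20 ALLOC][21-36 FREE]
Op 3: c = malloc(10) -> c = 21; heap: [0-8 ALLOC][9-20 ALLOC][21-30 ALLOC][31-36 FREE]
Op 4: d = malloc(1) -> d = 31; heap: [0-8 ALLOC][9-20 ALLOC][21-30 ALLOC][31-31 ALLOC][32-36 FREE]
free(d): d = 31 -> block [31-31 ALLOC]; mark free, coalesce with adjacent free neighbors -> [0-8 ALLOC][9-20 ALLOC][21-30 ALLOC][31-36 FREE]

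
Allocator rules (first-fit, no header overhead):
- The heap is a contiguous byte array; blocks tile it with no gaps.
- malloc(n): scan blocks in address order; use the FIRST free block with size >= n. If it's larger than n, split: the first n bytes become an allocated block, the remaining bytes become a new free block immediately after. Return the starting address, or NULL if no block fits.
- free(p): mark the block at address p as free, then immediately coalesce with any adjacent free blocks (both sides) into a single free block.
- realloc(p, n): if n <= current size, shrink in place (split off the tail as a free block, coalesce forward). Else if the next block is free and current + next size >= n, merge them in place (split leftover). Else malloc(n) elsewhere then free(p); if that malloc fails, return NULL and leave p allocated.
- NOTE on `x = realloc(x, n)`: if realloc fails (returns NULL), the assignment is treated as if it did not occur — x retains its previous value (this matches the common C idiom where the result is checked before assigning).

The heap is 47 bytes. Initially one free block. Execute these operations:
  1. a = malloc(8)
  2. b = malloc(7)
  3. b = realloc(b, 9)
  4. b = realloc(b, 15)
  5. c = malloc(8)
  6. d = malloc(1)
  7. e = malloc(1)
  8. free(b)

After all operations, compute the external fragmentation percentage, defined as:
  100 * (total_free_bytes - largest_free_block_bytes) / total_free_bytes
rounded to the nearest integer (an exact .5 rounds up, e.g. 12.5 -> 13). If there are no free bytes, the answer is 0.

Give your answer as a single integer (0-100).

Answer: 48

Derivation:
Op 1: a = malloc(8) -> a = 0; heap: [0-7 ALLOC][8-46 FREE]
Op 2: b = malloc(7) -> b = 8; heap: [0-7 ALLOC][8-14 ALLOC][15-46 FREE]
Op 3: b = realloc(b, 9) -> b = 8; heap: [0-7 ALLOC][8-16 ALLOC][17-46 FREE]
Op 4: b = realloc(b, 15) -> b = 8; heap: [0-7 ALLOC][8-22 ALLOC][23-46 FREE]
Op 5: c = malloc(8) -> c = 23; heap: [0-7 ALLOC][8-22 ALLOC][23-30 ALLOC][31-46 FREE]
Op 6: d = malloc(1) -> d = 31; heap: [0-7 ALLOC][8-22 ALLOC][23-30 ALLOC][31-31 ALLOC][32-46 FREE]
Op 7: e = malloc(1) -> e = 32; heap: [0-7 ALLOC][8-22 ALLOC][23-30 ALLOC][31-31 ALLOC][32-32 ALLOC][33-46 FREE]
Op 8: free(b) -> (freed b); heap: [0-7 ALLOC][8-22 FREE][23-30 ALLOC][31-31 ALLOC][32-32 ALLOC][33-46 FREE]
Free blocks: [15 14] total_free=29 largest=15 -> 100*(29-15)/29 = 1400/29 ≈ 48.276 -> rounds to 48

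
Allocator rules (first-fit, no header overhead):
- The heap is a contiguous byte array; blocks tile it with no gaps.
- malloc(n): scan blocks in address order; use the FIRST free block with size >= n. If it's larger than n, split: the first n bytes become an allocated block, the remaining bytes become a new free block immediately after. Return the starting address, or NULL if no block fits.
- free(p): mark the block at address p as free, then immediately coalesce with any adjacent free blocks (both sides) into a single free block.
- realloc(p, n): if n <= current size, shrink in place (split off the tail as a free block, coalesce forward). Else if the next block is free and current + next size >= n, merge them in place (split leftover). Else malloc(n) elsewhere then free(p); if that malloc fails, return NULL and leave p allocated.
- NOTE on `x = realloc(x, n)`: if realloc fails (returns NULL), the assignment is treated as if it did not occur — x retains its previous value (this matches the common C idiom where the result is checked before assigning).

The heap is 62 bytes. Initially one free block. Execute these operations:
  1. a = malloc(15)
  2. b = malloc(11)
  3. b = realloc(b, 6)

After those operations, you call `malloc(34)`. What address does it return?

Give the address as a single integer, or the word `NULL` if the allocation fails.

Op 1: a = malloc(15) -> a = 0; heap: [0-14 ALLOC][15-61 FREE]
Op 2: b = malloc(11) -> b = 15; heap: [0-14 ALLOC][15-25 ALLOC][26-61 FREE]
Op 3: b = realloc(b, 6) -> b = 15; heap: [0-14 ALLOC][15-20 ALLOC][21-61 FREE]
malloc(34): first-fit scan over [0-14 ALLOC][15-20 ALLOC][21-61 FREE] -> 21

Answer: 21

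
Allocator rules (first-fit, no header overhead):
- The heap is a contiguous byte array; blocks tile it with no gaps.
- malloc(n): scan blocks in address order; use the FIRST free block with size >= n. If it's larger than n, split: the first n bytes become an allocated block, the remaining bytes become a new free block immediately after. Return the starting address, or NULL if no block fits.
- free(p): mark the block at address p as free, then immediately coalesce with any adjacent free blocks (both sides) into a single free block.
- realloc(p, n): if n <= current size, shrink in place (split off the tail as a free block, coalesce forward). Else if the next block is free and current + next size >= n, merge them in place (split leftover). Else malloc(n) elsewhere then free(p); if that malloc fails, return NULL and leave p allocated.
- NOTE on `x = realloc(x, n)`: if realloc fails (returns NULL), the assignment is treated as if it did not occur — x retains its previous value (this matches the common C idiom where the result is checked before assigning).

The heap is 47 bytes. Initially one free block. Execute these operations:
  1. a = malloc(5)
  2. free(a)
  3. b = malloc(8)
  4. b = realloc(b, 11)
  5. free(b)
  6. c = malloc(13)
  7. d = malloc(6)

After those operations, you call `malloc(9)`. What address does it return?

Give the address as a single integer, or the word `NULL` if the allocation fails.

Answer: 19

Derivation:
Op 1: a = malloc(5) -> a = 0; heap: [0-4 ALLOC][5-46 FREE]
Op 2: free(a) -> (freed a); heap: [0-46 FREE]
Op 3: b = malloc(8) -> b = 0; heap: [0-7 ALLOC][8-46 FREE]
Op 4: b = realloc(b, 11) -> b = 0; heap: [0-10 ALLOC][11-46 FREE]
Op 5: free(b) -> (freed b); heap: [0-46 FREE]
Op 6: c = malloc(13) -> c = 0; heap: [0-12 ALLOC][13-46 FREE]
Op 7: d = malloc(6) -> d = 13; heap: [0-12 ALLOC][13-18 ALLOC][19-46 FREE]
malloc(9): first-fit scan over [0-12 ALLOC][13-18 ALLOC][19-46 FREE] -> 19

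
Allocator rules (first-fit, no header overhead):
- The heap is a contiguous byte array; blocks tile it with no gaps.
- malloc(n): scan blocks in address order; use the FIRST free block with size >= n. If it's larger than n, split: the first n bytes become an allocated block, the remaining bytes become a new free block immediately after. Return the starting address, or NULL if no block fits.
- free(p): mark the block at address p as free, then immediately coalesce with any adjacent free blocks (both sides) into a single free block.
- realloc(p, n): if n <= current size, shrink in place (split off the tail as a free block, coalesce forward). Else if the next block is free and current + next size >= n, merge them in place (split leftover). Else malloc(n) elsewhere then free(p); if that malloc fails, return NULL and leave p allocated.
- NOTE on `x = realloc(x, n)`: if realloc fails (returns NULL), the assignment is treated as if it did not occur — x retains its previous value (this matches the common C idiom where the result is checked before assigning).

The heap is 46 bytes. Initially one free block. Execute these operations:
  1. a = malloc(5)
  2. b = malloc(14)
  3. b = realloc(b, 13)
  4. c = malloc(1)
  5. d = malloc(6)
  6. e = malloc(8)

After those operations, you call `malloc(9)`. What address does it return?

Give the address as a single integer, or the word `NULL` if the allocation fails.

Op 1: a = malloc(5) -> a = 0; heap: [0-4 ALLOC][5-45 FREE]
Op 2: b = malloc(14) -> b = 5; heap: [0-4 ALLOC][5-18 ALLOC][19-45 FREE]
Op 3: b = realloc(b, 13) -> b = 5; heap: [0-4 ALLOC][5-17 ALLOC][18-45 FREE]
Op 4: c = malloc(1) -> c = 18; heap: [0-4 ALLOC][5-17 ALLOC][18-18 ALLOC][19-45 FREE]
Op 5: d = malloc(6) -> d = 19; heap: [0-4 ALLOC][5-17 ALLOC][18-18 ALLOC][19-24 ALLOC][25-45 FREE]
Op 6: e = malloc(8) -> e = 25; heap: [0-4 ALLOC][5-17 ALLOC][18-18 ALLOC][19-24 ALLOC][25-32 ALLOC][33-45 FREE]
malloc(9): first-fit scan over [0-4 ALLOC][5-17 ALLOC][18-18 ALLOC][19-24 ALLOC][25-32 ALLOC][33-45 FREE] -> 33

Answer: 33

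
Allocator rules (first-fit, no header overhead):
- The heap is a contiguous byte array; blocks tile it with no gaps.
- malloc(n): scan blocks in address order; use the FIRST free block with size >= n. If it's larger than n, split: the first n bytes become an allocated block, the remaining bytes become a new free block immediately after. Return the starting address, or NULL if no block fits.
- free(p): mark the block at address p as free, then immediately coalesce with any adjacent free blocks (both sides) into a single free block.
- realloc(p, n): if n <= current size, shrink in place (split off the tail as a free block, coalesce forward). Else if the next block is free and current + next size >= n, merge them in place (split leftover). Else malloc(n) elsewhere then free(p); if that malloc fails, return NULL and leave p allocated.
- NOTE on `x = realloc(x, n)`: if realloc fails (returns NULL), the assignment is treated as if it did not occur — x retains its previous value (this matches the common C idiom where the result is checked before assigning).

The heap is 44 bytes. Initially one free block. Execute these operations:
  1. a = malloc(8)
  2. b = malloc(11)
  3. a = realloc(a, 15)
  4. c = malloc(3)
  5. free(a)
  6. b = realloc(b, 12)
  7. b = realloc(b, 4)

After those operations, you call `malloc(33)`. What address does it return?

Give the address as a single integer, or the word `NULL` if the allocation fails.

Answer: NULL

Derivation:
Op 1: a = malloc(8) -> a = 0; heap: [0-7 ALLOC][8-43 FREE]
Op 2: b = malloc(11) -> b = 8; heap: [0-7 ALLOC][8-18 ALLOC][19-43 FREE]
Op 3: a = realloc(a, 15) -> a = 19; heap: [0-7 FREE][8-18 ALLOC][19-33 ALLOC][34-43 FREE]
Op 4: c = malloc(3) -> c = 0; heap: [0-2 ALLOC][3-7 FREE][8-18 ALLOC][19-33 ALLOC][34-43 FREE]
Op 5: free(a) -> (freed a); heap: [0-2 ALLOC][3-7 FREE][8-18 ALLOC][19-43 FREE]
Op 6: b = realloc(b, 12) -> b = 8; heap: [0-2 ALLOC][3-7 FREE][8-19 ALLOC][20-43 FREE]
Op 7: b = realloc(b, 4) -> b = 8; heap: [0-2 ALLOC][3-7 FREE][8-11 ALLOC][12-43 FREE]
malloc(33): first-fit scan over [0-2 ALLOC][3-7 FREE][8-11 ALLOC][12-43 FREE] -> NULL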